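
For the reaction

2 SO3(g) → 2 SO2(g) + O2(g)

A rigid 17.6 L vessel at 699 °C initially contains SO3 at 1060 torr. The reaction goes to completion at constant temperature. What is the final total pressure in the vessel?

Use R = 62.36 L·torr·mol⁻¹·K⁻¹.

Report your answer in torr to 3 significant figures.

1590 torr

Since T and V are fixed, P_final/P_initial = n_final/n_initial = 3/2.
P_final = (3/2) × 1060 = 1590 torr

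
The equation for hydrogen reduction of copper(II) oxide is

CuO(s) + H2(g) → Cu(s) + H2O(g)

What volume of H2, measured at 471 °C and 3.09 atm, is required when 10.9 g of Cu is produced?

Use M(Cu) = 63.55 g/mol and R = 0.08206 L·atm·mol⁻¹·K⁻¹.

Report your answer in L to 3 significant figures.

n(Cu) = 10.90 / 63.55 = 0.1715 mol
n(H2) = (1/1) × 0.1715 = 0.1715 mol
V = nRT/P = 0.1715 × 0.08206 × 744.15 / 3.09 = 3.389 L

3.39 L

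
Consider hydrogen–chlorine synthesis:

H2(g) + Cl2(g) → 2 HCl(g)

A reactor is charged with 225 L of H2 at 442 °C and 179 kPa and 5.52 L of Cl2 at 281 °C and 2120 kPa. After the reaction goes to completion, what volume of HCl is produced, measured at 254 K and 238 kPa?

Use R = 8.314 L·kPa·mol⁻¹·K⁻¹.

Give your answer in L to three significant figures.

45.1 L

n(H2) = PV/RT = (179 × 225) / (8.314 × 715.15) = 6.774 mol
n(Cl2) = PV/RT = (2120 × 5.52) / (8.314 × 554.15) = 2.540 mol
For 6.774 mol H2, stoichiometry requires (1/1) × 6.774 = 6.774 mol Cl2; 2.540 mol is available, so Cl2 is limiting.
n(HCl) = (2/1) × 2.540 = 5.080 mol
V(HCl) = nRT/P = 5.080 × 8.314 × 254 / 238 = 45.07 L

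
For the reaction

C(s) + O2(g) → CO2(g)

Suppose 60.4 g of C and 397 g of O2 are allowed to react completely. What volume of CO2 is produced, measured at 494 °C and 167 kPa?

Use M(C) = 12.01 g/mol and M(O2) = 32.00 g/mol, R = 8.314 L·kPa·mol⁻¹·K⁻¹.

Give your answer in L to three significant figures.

n(C) = 60.4 / 12.01 = 5.029 mol
n(O2) = 397 / 32.00 = 12.41 mol
For 5.029 mol C, stoichiometry requires (1/1) × 5.029 = 5.029 mol O2; 12.41 mol is available, so C is limiting.
n(CO2) = (1/1) × 5.029 = 5.029 mol
V(CO2) = nRT/P = 5.029 × 8.314 × 767.15 / 167 = 192.1 L

192 L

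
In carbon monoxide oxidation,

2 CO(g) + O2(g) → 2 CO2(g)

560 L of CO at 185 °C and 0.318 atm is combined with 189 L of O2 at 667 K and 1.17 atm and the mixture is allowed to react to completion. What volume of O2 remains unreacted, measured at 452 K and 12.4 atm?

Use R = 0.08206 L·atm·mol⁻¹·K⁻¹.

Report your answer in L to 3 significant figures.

n(CO) = PV/RT = (0.318 × 560) / (0.08206 × 458.15) = 4.737 mol
n(O2) = PV/RT = (1.17 × 189) / (0.08206 × 667) = 4.040 mol
For 4.737 mol CO, stoichiometry requires (1/2) × 4.737 = 2.369 mol O2; 4.040 mol is available, so CO is limiting.
n(O2) consumed = (1/2) × 4.737 = 2.369 mol; remaining = 4.040 − 2.369 = 1.671 mol
V(O2) = nRT/P = 1.671 × 0.08206 × 452 / 12.4 = 4.998 L

5.00 L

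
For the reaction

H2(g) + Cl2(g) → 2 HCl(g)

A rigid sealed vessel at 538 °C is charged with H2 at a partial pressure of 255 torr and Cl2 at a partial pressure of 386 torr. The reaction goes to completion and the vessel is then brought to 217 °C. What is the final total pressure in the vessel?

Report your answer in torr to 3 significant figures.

387 torr

Because the vessel is rigid and T is held at 538 °C, work the stoichiometry in partial pressures (P_i = n_iRT/V).
P(Cl2) required for 255 torr of H2 = (1/1) × 255 = 255.0 torr; available 386 torr, so H2 is limiting.
P(Cl2) remaining = 386 − (1/1) × 255 = 131.0 torr
P(gaseous products) = (2)/1 × 255 = 510.0 torr
P_total at 538 °C = 131.0 + 510.0 = 641.0 torr
Scaling to 217 °C: P = 641.0 × 490.15/811.15 = 387.3 torr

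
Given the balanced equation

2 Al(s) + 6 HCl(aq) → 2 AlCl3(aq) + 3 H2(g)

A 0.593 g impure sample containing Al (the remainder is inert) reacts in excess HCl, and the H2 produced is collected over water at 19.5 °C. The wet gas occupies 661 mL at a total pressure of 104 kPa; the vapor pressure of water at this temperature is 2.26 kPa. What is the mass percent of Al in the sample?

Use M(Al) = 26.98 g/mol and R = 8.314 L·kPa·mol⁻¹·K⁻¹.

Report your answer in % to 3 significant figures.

P(H2) = 104 − 2.26 = 101.7 kPa
n(H2) = PV/RT = (101.7 × 0.6610) / (8.314 × 292.65) = 0.02763 mol
n(Al) = (2/3) × 0.02763 = 0.01842 mol
m(Al) = 0.01842 × 26.98 = 0.4970 g
%Al = 0.4970 / 0.593 × 100 = 83.81%

83.8 %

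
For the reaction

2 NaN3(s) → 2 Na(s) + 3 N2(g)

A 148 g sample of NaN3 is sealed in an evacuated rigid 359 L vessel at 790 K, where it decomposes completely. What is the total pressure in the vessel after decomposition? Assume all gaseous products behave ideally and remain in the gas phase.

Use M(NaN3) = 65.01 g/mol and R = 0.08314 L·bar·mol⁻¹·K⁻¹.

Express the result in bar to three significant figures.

n(NaN3) = 148 / 65.01 = 2.277 mol
n(gas produced) = (3/2) × 2.277 = 3.416 mol
P = nRT/V = 3.416 × 0.08314 × 790 / 359 = 0.6250 bar

0.625 bar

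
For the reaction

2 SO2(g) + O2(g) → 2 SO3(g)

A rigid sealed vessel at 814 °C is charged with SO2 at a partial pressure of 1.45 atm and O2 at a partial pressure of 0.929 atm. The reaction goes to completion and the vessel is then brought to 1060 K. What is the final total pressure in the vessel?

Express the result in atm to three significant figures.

With V and T fixed, P_i ∝ n_i, so the mole ratios apply directly to partial pressures at 814 °C.
P(O2) required for 1.45 atm of SO2 = (1/2) × 1.45 = 0.7250 atm; available 0.929 atm, so SO2 is limiting.
P(O2) remaining = 0.929 − (1/2) × 1.45 = 0.2040 atm
P(gaseous products) = (2)/2 × 1.45 = 1.450 atm
P_total at 814 °C = 0.2040 + 1.450 = 1.654 atm
Scaling to 1060 K: P = 1.654 × 1060/1087.15 = 1.613 atm

1.61 atm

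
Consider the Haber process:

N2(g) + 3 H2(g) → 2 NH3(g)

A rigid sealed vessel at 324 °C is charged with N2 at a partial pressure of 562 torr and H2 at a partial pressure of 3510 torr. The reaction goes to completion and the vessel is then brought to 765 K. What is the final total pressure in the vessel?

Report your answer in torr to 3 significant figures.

3780 torr

With V and T fixed, P_i ∝ n_i, so the mole ratios apply directly to partial pressures at 324 °C.
P(H2) required for 562 torr of N2 = (3/1) × 562 = 1686 torr; available 3510 torr, so N2 is limiting.
P(H2) remaining = 3510 − (3/1) × 562 = 1824 torr
P(gaseous products) = (2)/1 × 562 = 1124 torr
P_total at 324 °C = 1824 + 1124 = 2948 torr
Scaling to 765 K: P = 2948 × 765/597.15 = 3777 torr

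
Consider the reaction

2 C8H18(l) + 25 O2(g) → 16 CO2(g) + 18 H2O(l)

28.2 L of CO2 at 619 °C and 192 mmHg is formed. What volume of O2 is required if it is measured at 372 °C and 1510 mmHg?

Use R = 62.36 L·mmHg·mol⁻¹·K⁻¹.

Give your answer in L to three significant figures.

4.05 L

n(CO2) = PV/RT = (192 × 28.2) / (62.36 × 892.15) = 0.09732 mol
n(O2) = (25/16) × 0.09732 = 0.1521 mol
V = nRT/P = 0.1521 × 62.36 × 645.15 / 1510 = 4.052 L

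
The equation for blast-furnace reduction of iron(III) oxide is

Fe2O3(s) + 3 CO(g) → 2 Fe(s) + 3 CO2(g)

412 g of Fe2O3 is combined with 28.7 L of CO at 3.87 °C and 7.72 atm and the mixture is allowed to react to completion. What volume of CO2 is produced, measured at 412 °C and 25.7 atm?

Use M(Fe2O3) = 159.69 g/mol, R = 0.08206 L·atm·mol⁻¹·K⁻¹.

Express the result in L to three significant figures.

16.9 L

n(Fe2O3) = 412 / 159.69 = 2.580 mol
n(CO) = PV/RT = (7.72 × 28.7) / (0.08206 × 277.02) = 9.747 mol
For 2.580 mol Fe2O3, stoichiometry requires (3/1) × 2.580 = 7.740 mol CO; 9.747 mol is available, so Fe2O3 is limiting.
n(CO2) = (3/1) × 2.580 = 7.740 mol
V(CO2) = nRT/P = 7.740 × 0.08206 × 685.15 / 25.7 = 16.93 L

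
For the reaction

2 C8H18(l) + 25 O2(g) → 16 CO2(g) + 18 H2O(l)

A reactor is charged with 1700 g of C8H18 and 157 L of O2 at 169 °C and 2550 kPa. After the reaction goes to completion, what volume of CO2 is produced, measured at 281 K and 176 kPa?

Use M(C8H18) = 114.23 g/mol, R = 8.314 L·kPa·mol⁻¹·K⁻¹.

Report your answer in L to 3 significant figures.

925 L

n(C8H18) = 1700 / 114.23 = 14.88 mol
n(O2) = PV/RT = (2550 × 157) / (8.314 × 442.15) = 108.9 mol
For 14.88 mol C8H18, stoichiometry requires (25/2) × 14.88 = 186.0 mol O2; 108.9 mol is available, so O2 is limiting.
n(CO2) = (16/25) × 108.9 = 69.70 mol
V(CO2) = nRT/P = 69.70 × 8.314 × 281 / 176 = 925.2 L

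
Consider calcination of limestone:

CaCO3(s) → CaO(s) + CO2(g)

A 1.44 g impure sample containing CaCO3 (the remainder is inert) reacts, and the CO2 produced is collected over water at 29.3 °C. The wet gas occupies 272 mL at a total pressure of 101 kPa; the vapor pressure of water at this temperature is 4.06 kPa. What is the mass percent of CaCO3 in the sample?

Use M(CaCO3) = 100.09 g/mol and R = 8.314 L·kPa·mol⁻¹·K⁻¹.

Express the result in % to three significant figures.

P(CO2) = 101 − 4.06 = 96.94 kPa
n(CO2) = PV/RT = (96.94 × 0.2720) / (8.314 × 302.45) = 0.01049 mol
n(CaCO3) = (1/1) × 0.01049 = 0.01049 mol
m(CaCO3) = 0.01049 × 100.09 = 1.050 g
%CaCO3 = 1.050 / 1.44 × 100 = 72.92%

72.9 %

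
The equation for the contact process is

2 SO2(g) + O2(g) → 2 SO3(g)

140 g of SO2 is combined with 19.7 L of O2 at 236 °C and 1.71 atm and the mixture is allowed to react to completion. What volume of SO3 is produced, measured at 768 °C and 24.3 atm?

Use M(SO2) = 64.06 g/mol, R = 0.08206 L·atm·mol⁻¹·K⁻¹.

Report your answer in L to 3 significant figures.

n(SO2) = 140 / 64.06 = 2.185 mol
n(O2) = PV/RT = (1.71 × 19.7) / (0.08206 × 509.15) = 0.8063 mol
For 2.185 mol SO2, stoichiometry requires (1/2) × 2.185 = 1.093 mol O2; 0.8063 mol is available, so O2 is limiting.
n(SO3) = (2/1) × 0.8063 = 1.613 mol
V(SO3) = nRT/P = 1.613 × 0.08206 × 1041.15 / 24.3 = 5.671 L

5.67 L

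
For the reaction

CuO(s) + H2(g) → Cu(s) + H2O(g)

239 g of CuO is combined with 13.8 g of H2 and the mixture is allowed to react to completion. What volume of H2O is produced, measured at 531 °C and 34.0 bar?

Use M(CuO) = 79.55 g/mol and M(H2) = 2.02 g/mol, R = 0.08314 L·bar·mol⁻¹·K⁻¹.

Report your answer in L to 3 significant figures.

n(CuO) = 239 / 79.55 = 3.004 mol
n(H2) = 13.8 / 2.02 = 6.832 mol
For 3.004 mol CuO, stoichiometry requires (1/1) × 3.004 = 3.004 mol H2; 6.832 mol is available, so CuO is limiting.
n(H2O) = (1/1) × 3.004 = 3.004 mol
V(H2O) = nRT/P = 3.004 × 0.08314 × 804.15 / 34.0 = 5.907 L

5.91 L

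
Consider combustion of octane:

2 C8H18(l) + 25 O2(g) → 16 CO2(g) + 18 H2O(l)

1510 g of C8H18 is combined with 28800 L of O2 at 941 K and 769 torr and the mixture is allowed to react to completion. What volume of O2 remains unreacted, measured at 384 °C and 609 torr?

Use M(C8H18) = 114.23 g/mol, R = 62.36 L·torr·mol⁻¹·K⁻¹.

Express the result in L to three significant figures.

14300 L

n(C8H18) = 1510 / 114.23 = 13.22 mol
n(O2) = PV/RT = (769 × 28800) / (62.36 × 941) = 377.4 mol
For 13.22 mol C8H18, stoichiometry requires (25/2) × 13.22 = 165.2 mol O2; 377.4 mol is available, so C8H18 is limiting.
n(O2) consumed = (25/2) × 13.22 = 165.2 mol; remaining = 377.4 − 165.2 = 212.2 mol
V(O2) = nRT/P = 212.2 × 62.36 × 657.15 / 609 = 14280 L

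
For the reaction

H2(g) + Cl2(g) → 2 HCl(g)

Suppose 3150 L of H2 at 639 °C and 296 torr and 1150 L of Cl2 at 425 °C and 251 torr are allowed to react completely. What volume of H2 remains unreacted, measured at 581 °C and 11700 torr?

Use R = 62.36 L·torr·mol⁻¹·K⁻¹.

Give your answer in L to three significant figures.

n(H2) = PV/RT = (296 × 3150) / (62.36 × 912.15) = 16.39 mol
n(Cl2) = PV/RT = (251 × 1150) / (62.36 × 698.15) = 6.630 mol
For 16.39 mol H2, stoichiometry requires (1/1) × 16.39 = 16.39 mol Cl2; 6.630 mol is available, so Cl2 is limiting.
n(H2) consumed = (1/1) × 6.630 = 6.630 mol; remaining = 16.39 − 6.630 = 9.760 mol
V(H2) = nRT/P = 9.760 × 62.36 × 854.15 / 11700 = 44.43 L

44.4 L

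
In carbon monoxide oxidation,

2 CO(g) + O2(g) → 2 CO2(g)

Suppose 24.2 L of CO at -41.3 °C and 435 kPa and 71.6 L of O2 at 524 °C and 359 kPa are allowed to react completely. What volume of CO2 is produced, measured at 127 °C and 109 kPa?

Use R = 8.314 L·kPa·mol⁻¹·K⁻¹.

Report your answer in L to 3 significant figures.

167 L

n(CO) = PV/RT = (435 × 24.2) / (8.314 × 231.85) = 5.461 mol
n(O2) = PV/RT = (359 × 71.6) / (8.314 × 797.15) = 3.878 mol
For 5.461 mol CO, stoichiometry requires (1/2) × 5.461 = 2.731 mol O2; 3.878 mol is available, so CO is limiting.
n(CO2) = (2/2) × 5.461 = 5.461 mol
V(CO2) = nRT/P = 5.461 × 8.314 × 400.15 / 109 = 166.7 L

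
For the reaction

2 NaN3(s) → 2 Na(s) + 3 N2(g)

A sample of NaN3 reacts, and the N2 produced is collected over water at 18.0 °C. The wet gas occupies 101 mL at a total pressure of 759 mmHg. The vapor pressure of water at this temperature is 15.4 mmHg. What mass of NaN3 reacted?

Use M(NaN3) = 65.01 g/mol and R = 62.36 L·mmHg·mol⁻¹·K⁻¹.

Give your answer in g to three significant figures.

P(N2) = 759 − 15.4 = 743.6 mmHg
n(N2) = PV/RT = (743.6 × 0.1010) / (62.36 × 291.15) = 0.004137 mol
n(NaN3) = (2/3) × 0.004137 = 0.002758 mol
m(NaN3) = 0.002758 × 65.01 = 0.1793 g

0.179 g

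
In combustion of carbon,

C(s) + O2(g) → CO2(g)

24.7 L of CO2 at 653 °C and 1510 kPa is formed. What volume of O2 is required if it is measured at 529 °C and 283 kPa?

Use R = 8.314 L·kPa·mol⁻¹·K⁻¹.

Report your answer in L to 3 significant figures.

114 L

n(CO2) = PV/RT = (1510 × 24.7) / (8.314 × 926.15) = 4.844 mol
n(O2) = (1/1) × 4.844 = 4.844 mol
V = nRT/P = 4.844 × 8.314 × 802.15 / 283 = 114.2 L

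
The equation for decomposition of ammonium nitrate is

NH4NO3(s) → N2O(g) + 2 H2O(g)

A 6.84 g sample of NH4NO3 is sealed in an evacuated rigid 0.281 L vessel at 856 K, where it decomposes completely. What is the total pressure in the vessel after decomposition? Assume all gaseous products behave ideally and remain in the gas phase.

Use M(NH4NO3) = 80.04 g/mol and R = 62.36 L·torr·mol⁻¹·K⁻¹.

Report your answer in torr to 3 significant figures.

48700 torr

n(NH4NO3) = 6.84 / 80.04 = 0.08546 mol
n(gas produced) = (3/1) × 0.08546 = 0.2564 mol
P = nRT/V = 0.2564 × 62.36 × 856 / 0.281 = 48710 torr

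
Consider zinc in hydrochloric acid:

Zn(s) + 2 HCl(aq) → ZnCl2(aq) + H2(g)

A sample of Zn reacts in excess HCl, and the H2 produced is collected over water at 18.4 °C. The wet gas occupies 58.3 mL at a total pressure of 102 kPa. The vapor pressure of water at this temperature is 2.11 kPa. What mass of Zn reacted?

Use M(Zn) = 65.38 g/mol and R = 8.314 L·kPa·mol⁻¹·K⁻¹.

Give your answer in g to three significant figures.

P(H2) = 102 − 2.11 = 99.89 kPa
n(H2) = PV/RT = (99.89 × 0.05830) / (8.314 × 291.55) = 0.002403 mol
n(Zn) = (1/1) × 0.002403 = 0.002403 mol
m(Zn) = 0.002403 × 65.38 = 0.1571 g

0.157 g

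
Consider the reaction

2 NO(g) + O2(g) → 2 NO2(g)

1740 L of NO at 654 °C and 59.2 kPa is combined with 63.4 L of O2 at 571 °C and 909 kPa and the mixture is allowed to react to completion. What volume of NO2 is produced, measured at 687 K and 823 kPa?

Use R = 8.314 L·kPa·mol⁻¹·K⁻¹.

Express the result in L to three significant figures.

92.7 L

n(NO) = PV/RT = (59.2 × 1740) / (8.314 × 927.15) = 13.36 mol
n(O2) = PV/RT = (909 × 63.4) / (8.314 × 844.15) = 8.212 mol
For 13.36 mol NO, stoichiometry requires (1/2) × 13.36 = 6.680 mol O2; 8.212 mol is available, so NO is limiting.
n(NO2) = (2/2) × 13.36 = 13.36 mol
V(NO2) = nRT/P = 13.36 × 8.314 × 687 / 823 = 92.72 L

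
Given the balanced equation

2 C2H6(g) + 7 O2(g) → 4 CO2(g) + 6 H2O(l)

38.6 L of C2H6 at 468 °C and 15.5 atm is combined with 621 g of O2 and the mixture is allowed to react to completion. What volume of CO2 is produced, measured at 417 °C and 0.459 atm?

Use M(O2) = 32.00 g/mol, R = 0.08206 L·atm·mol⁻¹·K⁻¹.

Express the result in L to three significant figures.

1370 L

n(C2H6) = PV/RT = (15.5 × 38.6) / (0.08206 × 741.15) = 9.837 mol
n(O2) = 621 / 32.00 = 19.41 mol
For 9.837 mol C2H6, stoichiometry requires (7/2) × 9.837 = 34.43 mol O2; 19.41 mol is available, so O2 is limiting.
n(CO2) = (4/7) × 19.41 = 11.09 mol
V(CO2) = nRT/P = 11.09 × 0.08206 × 690.15 / 0.459 = 1368 L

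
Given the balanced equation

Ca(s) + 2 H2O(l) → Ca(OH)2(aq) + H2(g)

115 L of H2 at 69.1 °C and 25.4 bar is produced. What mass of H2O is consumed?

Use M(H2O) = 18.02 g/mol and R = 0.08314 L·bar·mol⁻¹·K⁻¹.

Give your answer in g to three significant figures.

3700 g

n(H2) = PV/RT = (25.4 × 115) / (0.08314 × 342.25) = 102.7 mol
n(H2O) = (2/1) × 102.7 = 205.4 mol
m(H2O) = 205.4 × 18.02 = 3701 g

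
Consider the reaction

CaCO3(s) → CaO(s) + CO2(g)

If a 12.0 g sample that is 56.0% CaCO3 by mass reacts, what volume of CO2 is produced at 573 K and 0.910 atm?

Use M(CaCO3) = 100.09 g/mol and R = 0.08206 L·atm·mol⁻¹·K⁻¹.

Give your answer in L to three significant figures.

3.47 L

mass of CaCO3 = 12.0 × 56.0/100 = 6.720 g
n(CaCO3) = 6.720 / 100.09 = 0.06714 mol
n(CO2) = (1/1) × 0.06714 = 0.06714 mol
V = nRT/P = 0.06714 × 0.08206 × 573 / 0.910 = 3.469 L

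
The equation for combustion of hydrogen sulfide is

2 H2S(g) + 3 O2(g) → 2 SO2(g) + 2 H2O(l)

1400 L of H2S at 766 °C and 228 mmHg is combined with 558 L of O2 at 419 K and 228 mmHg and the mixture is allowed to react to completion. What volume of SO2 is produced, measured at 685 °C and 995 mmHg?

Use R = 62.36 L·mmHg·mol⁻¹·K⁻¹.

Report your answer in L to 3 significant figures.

n(H2S) = PV/RT = (228 × 1400) / (62.36 × 1039.15) = 4.926 mol
n(O2) = PV/RT = (228 × 558) / (62.36 × 419) = 4.869 mol
For 4.926 mol H2S, stoichiometry requires (3/2) × 4.926 = 7.389 mol O2; 4.869 mol is available, so O2 is limiting.
n(SO2) = (2/3) × 4.869 = 3.246 mol
V(SO2) = nRT/P = 3.246 × 62.36 × 958.15 / 995 = 194.9 L

195 L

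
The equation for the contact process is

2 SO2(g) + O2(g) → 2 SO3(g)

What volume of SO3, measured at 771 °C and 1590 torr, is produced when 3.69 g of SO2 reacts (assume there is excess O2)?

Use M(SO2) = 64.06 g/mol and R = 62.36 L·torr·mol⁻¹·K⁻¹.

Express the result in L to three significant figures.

2.36 L

n(SO2) = 3.690 / 64.06 = 0.05760 mol
n(SO3) = (2/2) × 0.05760 = 0.05760 mol
V = nRT/P = 0.05760 × 62.36 × 1044.15 / 1590 = 2.359 L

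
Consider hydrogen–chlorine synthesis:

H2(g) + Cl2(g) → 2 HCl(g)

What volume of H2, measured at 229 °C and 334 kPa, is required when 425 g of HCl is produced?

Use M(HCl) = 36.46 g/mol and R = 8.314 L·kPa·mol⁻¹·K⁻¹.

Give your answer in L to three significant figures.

72.9 L

n(HCl) = 425.0 / 36.46 = 11.66 mol
n(H2) = (1/2) × 11.66 = 5.830 mol
V = nRT/P = 5.830 × 8.314 × 502.15 / 334 = 72.87 L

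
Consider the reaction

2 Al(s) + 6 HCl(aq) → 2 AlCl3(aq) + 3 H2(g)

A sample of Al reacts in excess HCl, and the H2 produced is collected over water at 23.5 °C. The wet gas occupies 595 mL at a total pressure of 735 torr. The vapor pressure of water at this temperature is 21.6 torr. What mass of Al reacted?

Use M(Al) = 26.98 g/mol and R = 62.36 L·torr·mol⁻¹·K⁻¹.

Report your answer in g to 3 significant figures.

P(H2) = 735 − 21.6 = 713.4 torr
n(H2) = PV/RT = (713.4 × 0.5950) / (62.36 × 296.65) = 0.02295 mol
n(Al) = (2/3) × 0.02295 = 0.01530 mol
m(Al) = 0.01530 × 26.98 = 0.4128 g

0.413 g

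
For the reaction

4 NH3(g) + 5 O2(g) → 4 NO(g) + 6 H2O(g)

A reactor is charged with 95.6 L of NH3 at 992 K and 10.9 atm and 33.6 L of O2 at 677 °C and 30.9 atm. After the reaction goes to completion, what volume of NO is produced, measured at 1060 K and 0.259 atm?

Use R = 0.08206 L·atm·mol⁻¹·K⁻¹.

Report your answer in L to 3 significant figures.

3580 L

n(NH3) = PV/RT = (10.9 × 95.6) / (0.08206 × 992) = 12.80 mol
n(O2) = PV/RT = (30.9 × 33.6) / (0.08206 × 950.15) = 13.32 mol
For 12.80 mol NH3, stoichiometry requires (5/4) × 12.80 = 16.00 mol O2; 13.32 mol is available, so O2 is limiting.
n(NO) = (4/5) × 13.32 = 10.66 mol
V(NO) = nRT/P = 10.66 × 0.08206 × 1060 / 0.259 = 3580 L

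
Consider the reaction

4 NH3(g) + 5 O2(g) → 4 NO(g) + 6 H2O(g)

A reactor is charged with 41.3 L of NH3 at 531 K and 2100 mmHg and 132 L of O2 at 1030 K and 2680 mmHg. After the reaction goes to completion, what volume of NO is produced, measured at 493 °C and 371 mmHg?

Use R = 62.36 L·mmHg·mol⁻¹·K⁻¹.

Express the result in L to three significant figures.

n(NH3) = PV/RT = (2100 × 41.3) / (62.36 × 531) = 2.619 mol
n(O2) = PV/RT = (2680 × 132) / (62.36 × 1030) = 5.508 mol
For 2.619 mol NH3, stoichiometry requires (5/4) × 2.619 = 3.274 mol O2; 5.508 mol is available, so NH3 is limiting.
n(NO) = (4/4) × 2.619 = 2.619 mol
V(NO) = nRT/P = 2.619 × 62.36 × 766.15 / 371 = 337.3 L

337 L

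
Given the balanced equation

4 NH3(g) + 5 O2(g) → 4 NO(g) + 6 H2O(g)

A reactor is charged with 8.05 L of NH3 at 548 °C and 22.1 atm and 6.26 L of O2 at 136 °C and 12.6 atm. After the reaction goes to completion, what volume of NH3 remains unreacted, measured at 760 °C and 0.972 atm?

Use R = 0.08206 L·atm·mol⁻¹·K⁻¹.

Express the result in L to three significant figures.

n(NH3) = PV/RT = (22.1 × 8.05) / (0.08206 × 821.15) = 2.640 mol
n(O2) = PV/RT = (12.6 × 6.26) / (0.08206 × 409.15) = 2.349 mol
For 2.640 mol NH3, stoichiometry requires (5/4) × 2.640 = 3.300 mol O2; 2.349 mol is available, so O2 is limiting.
n(NH3) consumed = (4/5) × 2.349 = 1.879 mol; remaining = 2.640 − 1.879 = 0.7610 mol
V(NH3) = nRT/P = 0.7610 × 0.08206 × 1033.15 / 0.972 = 66.38 L

66.4 L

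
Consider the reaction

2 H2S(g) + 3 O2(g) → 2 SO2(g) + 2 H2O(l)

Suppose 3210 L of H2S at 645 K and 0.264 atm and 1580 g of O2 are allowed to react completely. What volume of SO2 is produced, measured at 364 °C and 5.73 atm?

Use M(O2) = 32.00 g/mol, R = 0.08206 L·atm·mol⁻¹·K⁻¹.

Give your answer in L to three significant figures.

n(H2S) = PV/RT = (0.264 × 3210) / (0.08206 × 645) = 16.01 mol
n(O2) = 1580 / 32.00 = 49.38 mol
For 16.01 mol H2S, stoichiometry requires (3/2) × 16.01 = 24.02 mol O2; 49.38 mol is available, so H2S is limiting.
n(SO2) = (2/2) × 16.01 = 16.01 mol
V(SO2) = nRT/P = 16.01 × 0.08206 × 637.15 / 5.73 = 146.1 L

146 L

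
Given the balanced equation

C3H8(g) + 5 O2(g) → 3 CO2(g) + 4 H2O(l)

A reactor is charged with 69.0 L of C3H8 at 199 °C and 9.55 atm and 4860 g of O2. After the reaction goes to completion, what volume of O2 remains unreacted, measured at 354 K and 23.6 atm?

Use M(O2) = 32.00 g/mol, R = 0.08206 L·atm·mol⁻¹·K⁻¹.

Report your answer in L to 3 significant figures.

n(C3H8) = PV/RT = (9.55 × 69.0) / (0.08206 × 472.15) = 17.01 mol
n(O2) = 4860 / 32.00 = 151.9 mol
For 17.01 mol C3H8, stoichiometry requires (5/1) × 17.01 = 85.05 mol O2; 151.9 mol is available, so C3H8 is limiting.
n(O2) consumed = (5/1) × 17.01 = 85.05 mol; remaining = 151.9 − 85.05 = 66.85 mol
V(O2) = nRT/P = 66.85 × 0.08206 × 354 / 23.6 = 82.29 L

82.3 L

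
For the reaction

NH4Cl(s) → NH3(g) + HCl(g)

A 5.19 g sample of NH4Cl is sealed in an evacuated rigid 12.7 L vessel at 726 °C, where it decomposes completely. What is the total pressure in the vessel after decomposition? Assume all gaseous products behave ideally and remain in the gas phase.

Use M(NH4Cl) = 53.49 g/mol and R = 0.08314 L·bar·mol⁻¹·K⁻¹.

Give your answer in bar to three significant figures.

n(NH4Cl) = 5.19 / 53.49 = 0.09703 mol
n(gas produced) = (2/1) × 0.09703 = 0.1941 mol
P = nRT/V = 0.1941 × 0.08314 × 999.15 / 12.7 = 1.270 bar

1.27 bar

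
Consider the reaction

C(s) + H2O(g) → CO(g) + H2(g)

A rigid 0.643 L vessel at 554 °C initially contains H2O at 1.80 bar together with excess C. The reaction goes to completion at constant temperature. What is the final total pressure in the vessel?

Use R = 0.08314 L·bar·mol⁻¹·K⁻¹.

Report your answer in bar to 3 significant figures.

At constant T and V, P ∝ n(gas): 1 mol gas → 2 mol gas.
P_final = (2/1) × 1.80 = 3.600 bar

3.60 bar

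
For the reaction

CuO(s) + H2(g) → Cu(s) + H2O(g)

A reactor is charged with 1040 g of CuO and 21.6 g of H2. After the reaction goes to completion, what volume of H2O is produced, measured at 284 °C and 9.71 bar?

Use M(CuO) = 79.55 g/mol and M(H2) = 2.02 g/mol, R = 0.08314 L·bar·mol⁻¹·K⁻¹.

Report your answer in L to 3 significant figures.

51.0 L

n(CuO) = 1040 / 79.55 = 13.07 mol
n(H2) = 21.6 / 2.02 = 10.69 mol
For 13.07 mol CuO, stoichiometry requires (1/1) × 13.07 = 13.07 mol H2; 10.69 mol is available, so H2 is limiting.
n(H2O) = (1/1) × 10.69 = 10.69 mol
V(H2O) = nRT/P = 10.69 × 0.08314 × 557.15 / 9.71 = 51.00 L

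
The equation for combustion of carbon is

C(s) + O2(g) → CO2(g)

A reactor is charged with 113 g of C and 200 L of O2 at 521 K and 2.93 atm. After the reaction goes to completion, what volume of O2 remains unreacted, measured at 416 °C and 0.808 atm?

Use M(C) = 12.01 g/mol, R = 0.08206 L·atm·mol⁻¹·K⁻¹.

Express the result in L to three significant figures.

301 L

n(C) = 113 / 12.01 = 9.409 mol
n(O2) = PV/RT = (2.93 × 200) / (0.08206 × 521) = 13.71 mol
For 9.409 mol C, stoichiometry requires (1/1) × 9.409 = 9.409 mol O2; 13.71 mol is available, so C is limiting.
n(O2) consumed = (1/1) × 9.409 = 9.409 mol; remaining = 13.71 − 9.409 = 4.301 mol
V(O2) = nRT/P = 4.301 × 0.08206 × 689.15 / 0.808 = 301.0 L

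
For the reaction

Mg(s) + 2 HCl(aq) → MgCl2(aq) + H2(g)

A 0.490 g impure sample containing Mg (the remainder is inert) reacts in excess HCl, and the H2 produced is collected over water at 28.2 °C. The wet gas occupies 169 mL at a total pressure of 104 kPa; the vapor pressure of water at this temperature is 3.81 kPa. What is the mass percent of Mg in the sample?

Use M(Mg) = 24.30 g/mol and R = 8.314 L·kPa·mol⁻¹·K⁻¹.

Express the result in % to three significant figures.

P(H2) = 104 − 3.81 = 100.2 kPa
n(H2) = PV/RT = (100.2 × 0.1690) / (8.314 × 301.35) = 0.006759 mol
n(Mg) = (1/1) × 0.006759 = 0.006759 mol
m(Mg) = 0.006759 × 24.30 = 0.1642 g
%Mg = 0.1642 / 0.490 × 100 = 33.51%

33.5 %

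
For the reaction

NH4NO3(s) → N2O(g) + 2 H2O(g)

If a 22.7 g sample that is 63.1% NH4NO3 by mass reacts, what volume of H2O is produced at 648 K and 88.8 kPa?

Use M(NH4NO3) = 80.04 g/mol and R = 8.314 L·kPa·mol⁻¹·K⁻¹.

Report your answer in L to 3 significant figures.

mass of NH4NO3 = 22.7 × 63.1/100 = 14.32 g
n(NH4NO3) = 14.32 / 80.04 = 0.1789 mol
n(H2O) = (2/1) × 0.1789 = 0.3578 mol
V = nRT/P = 0.3578 × 8.314 × 648 / 88.8 = 21.71 L

21.7 L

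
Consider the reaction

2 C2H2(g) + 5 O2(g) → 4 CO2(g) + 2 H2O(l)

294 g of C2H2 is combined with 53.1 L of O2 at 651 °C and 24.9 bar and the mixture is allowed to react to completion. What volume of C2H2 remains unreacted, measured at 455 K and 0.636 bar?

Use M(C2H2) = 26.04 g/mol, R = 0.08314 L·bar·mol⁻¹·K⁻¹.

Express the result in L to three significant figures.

262 L

n(C2H2) = 294 / 26.04 = 11.29 mol
n(O2) = PV/RT = (24.9 × 53.1) / (0.08314 × 924.15) = 17.21 mol
For 11.29 mol C2H2, stoichiometry requires (5/2) × 11.29 = 28.22 mol O2; 17.21 mol is available, so O2 is limiting.
n(C2H2) consumed = (2/5) × 17.21 = 6.884 mol; remaining = 11.29 − 6.884 = 4.406 mol
V(C2H2) = nRT/P = 4.406 × 0.08314 × 455 / 0.636 = 262.1 L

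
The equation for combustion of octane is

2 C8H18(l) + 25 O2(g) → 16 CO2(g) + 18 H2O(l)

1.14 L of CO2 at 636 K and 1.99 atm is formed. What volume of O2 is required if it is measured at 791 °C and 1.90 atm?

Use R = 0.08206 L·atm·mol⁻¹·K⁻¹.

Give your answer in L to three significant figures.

n(CO2) = PV/RT = (1.99 × 1.14) / (0.08206 × 636) = 0.04347 mol
n(O2) = (25/16) × 0.04347 = 0.06792 mol
V = nRT/P = 0.06792 × 0.08206 × 1064.15 / 1.90 = 3.122 L

3.12 L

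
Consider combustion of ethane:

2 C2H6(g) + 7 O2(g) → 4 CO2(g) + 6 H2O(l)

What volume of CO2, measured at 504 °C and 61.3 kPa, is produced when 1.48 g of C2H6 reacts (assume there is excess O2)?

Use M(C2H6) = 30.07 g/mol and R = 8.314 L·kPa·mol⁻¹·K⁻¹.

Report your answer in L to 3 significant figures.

n(C2H6) = 1.480 / 30.07 = 0.04922 mol
n(CO2) = (4/2) × 0.04922 = 0.09844 mol
V = nRT/P = 0.09844 × 8.314 × 777.15 / 61.3 = 10.38 L

10.4 L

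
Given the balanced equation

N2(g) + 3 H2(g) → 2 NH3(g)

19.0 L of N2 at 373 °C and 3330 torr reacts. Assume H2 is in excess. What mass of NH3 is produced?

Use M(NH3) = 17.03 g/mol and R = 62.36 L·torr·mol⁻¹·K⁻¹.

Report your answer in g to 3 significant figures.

n(N2) = PV/RT = (3330 × 19.0) / (62.36 × 646.15) = 1.570 mol
n(NH3) = (2/1) × 1.570 = 3.140 mol
m(NH3) = 3.140 × 17.03 = 53.47 g

53.5 g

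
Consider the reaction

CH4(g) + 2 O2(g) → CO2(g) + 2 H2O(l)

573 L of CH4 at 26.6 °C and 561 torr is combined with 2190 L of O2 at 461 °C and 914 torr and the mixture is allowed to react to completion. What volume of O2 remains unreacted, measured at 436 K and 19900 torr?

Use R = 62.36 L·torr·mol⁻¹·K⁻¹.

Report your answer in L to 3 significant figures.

n(CH4) = PV/RT = (561 × 573) / (62.36 × 299.75) = 17.20 mol
n(O2) = PV/RT = (914 × 2190) / (62.36 × 734.15) = 43.72 mol
For 17.20 mol CH4, stoichiometry requires (2/1) × 17.20 = 34.40 mol O2; 43.72 mol is available, so CH4 is limiting.
n(O2) consumed = (2/1) × 17.20 = 34.40 mol; remaining = 43.72 − 34.40 = 9.320 mol
V(O2) = nRT/P = 9.320 × 62.36 × 436 / 19900 = 12.73 L

12.7 L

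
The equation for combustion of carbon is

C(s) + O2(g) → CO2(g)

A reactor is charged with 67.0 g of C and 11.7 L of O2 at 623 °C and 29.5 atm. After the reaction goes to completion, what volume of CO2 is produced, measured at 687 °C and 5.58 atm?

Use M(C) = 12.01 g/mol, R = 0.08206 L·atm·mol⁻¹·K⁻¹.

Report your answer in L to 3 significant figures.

66.3 L

n(C) = 67.0 / 12.01 = 5.579 mol
n(O2) = PV/RT = (29.5 × 11.7) / (0.08206 × 896.15) = 4.693 mol
For 5.579 mol C, stoichiometry requires (1/1) × 5.579 = 5.579 mol O2; 4.693 mol is available, so O2 is limiting.
n(CO2) = (1/1) × 4.693 = 4.693 mol
V(CO2) = nRT/P = 4.693 × 0.08206 × 960.15 / 5.58 = 66.27 L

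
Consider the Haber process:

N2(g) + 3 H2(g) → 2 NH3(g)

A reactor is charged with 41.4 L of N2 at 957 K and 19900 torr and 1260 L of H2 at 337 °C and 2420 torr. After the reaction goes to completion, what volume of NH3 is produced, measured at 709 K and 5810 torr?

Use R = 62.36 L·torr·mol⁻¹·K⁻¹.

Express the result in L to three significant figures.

n(N2) = PV/RT = (19900 × 41.4) / (62.36 × 957) = 13.80 mol
n(H2) = PV/RT = (2420 × 1260) / (62.36 × 610.15) = 80.14 mol
For 13.80 mol N2, stoichiometry requires (3/1) × 13.80 = 41.40 mol H2; 80.14 mol is available, so N2 is limiting.
n(NH3) = (2/1) × 13.80 = 27.60 mol
V(NH3) = nRT/P = 27.60 × 62.36 × 709 / 5810 = 210.0 L

210 L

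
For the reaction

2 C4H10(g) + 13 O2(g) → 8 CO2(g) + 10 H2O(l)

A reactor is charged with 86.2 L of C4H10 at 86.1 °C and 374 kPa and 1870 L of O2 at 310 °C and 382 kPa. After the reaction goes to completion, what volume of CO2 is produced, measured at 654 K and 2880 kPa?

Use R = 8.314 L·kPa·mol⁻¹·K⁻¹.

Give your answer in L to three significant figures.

n(C4H10) = PV/RT = (374 × 86.2) / (8.314 × 359.25) = 10.79 mol
n(O2) = PV/RT = (382 × 1870) / (8.314 × 583.15) = 147.3 mol
For 10.79 mol C4H10, stoichiometry requires (13/2) × 10.79 = 70.13 mol O2; 147.3 mol is available, so C4H10 is limiting.
n(CO2) = (8/2) × 10.79 = 43.16 mol
V(CO2) = nRT/P = 43.16 × 8.314 × 654 / 2880 = 81.48 L

81.5 L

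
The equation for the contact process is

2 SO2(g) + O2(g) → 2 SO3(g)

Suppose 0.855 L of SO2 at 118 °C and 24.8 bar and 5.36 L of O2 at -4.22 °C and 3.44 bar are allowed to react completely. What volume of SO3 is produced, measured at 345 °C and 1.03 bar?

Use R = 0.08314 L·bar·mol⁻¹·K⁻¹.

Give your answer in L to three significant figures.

32.5 L

n(SO2) = PV/RT = (24.8 × 0.855) / (0.08314 × 391.15) = 0.6520 mol
n(O2) = PV/RT = (3.44 × 5.36) / (0.08314 × 268.93) = 0.8247 mol
For 0.6520 mol SO2, stoichiometry requires (1/2) × 0.6520 = 0.3260 mol O2; 0.8247 mol is available, so SO2 is limiting.
n(SO3) = (2/2) × 0.6520 = 0.6520 mol
V(SO3) = nRT/P = 0.6520 × 0.08314 × 618.15 / 1.03 = 32.53 L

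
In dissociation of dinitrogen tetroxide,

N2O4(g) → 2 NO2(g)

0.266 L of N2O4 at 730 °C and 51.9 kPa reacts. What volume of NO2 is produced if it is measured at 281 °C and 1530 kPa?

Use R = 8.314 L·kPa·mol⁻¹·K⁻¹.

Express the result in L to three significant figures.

0.00997 L

n(N2O4) = PV/RT = (51.9 × 0.266) / (8.314 × 1003.15) = 0.001655 mol
n(NO2) = (2/1) × 0.001655 = 0.003310 mol
V = nRT/P = 0.003310 × 8.314 × 554.15 / 1530 = 0.009967 L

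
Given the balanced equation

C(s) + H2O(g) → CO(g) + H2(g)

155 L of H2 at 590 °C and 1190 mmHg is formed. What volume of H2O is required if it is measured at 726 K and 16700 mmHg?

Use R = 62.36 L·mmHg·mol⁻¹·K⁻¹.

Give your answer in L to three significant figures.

9.29 L

n(H2) = PV/RT = (1190 × 155) / (62.36 × 863.15) = 3.427 mol
n(H2O) = (1/1) × 3.427 = 3.427 mol
V = nRT/P = 3.427 × 62.36 × 726 / 16700 = 9.291 L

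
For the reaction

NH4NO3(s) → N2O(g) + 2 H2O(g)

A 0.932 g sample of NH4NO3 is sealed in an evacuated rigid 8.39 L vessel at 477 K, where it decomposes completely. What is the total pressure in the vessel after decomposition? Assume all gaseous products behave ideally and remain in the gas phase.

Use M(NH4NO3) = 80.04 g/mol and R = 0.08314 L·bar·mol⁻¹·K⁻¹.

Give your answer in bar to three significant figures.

0.165 bar

n(NH4NO3) = 0.932 / 80.04 = 0.01164 mol
n(gas produced) = (3/1) × 0.01164 = 0.03492 mol
P = nRT/V = 0.03492 × 0.08314 × 477 / 8.39 = 0.1651 bar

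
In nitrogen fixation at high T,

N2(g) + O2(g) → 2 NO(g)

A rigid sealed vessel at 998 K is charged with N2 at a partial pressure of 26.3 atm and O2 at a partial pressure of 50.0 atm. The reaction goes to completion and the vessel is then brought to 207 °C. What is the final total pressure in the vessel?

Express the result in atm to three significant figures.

36.7 atm

At constant V, partial pressures at 998 K are proportional to moles, so apply stoichiometry directly to pressures.
P(O2) required for 26.3 atm of N2 = (1/1) × 26.3 = 26.30 atm; available 50.0 atm, so N2 is limiting.
P(O2) remaining = 50.0 − (1/1) × 26.3 = 23.70 atm
P(gaseous products) = (2)/1 × 26.3 = 52.60 atm
P_total at 998 K = 23.70 + 52.60 = 76.30 atm
Scaling to 207 °C: P = 76.30 × 480.15/998 = 36.71 atm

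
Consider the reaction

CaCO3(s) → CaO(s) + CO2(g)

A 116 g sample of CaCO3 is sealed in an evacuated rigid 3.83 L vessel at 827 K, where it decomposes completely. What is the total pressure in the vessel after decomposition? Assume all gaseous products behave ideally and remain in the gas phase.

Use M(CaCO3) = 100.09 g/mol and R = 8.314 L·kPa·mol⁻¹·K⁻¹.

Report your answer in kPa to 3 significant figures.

n(CaCO3) = 116 / 100.09 = 1.159 mol
n(gas produced) = (1/1) × 1.159 = 1.159 mol
P = nRT/V = 1.159 × 8.314 × 827 / 3.83 = 2081 kPa

2080 kPa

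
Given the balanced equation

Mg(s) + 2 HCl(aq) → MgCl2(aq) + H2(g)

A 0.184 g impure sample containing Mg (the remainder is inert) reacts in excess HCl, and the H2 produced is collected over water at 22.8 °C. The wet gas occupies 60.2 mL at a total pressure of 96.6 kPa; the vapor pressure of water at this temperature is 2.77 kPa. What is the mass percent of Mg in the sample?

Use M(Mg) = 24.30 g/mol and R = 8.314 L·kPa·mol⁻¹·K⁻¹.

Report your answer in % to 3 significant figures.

30.3 %

P(H2) = 96.6 − 2.77 = 93.83 kPa
n(H2) = PV/RT = (93.83 × 0.06020) / (8.314 × 295.95) = 0.002296 mol
n(Mg) = (1/1) × 0.002296 = 0.002296 mol
m(Mg) = 0.002296 × 24.30 = 0.05579 g
%Mg = 0.05579 / 0.184 × 100 = 30.32%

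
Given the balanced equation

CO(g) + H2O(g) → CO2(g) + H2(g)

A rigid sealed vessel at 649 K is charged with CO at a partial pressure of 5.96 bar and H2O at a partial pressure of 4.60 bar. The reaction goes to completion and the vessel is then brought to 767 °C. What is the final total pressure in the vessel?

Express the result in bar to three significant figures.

16.9 bar

Because the vessel is rigid and T is held at 649 K, work the stoichiometry in partial pressures (P_i = n_iRT/V).
P(H2O) required for 5.96 bar of CO = (1/1) × 5.96 = 5.960 bar; available 4.60 bar, so H2O is limiting.
P(CO) remaining = 5.96 − (1/1) × 4.60 = 1.360 bar
P(gaseous products) = (1+1)/1 × 4.60 = 9.200 bar
P_total at 649 K = 1.360 + 9.200 = 10.56 bar
Scaling to 767 °C: P = 10.56 × 1040.15/649 = 16.92 bar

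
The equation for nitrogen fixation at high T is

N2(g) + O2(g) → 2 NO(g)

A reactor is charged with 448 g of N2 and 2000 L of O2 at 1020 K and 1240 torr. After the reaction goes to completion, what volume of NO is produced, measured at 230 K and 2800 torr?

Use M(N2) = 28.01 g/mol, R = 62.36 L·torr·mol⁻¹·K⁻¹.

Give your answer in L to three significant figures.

n(N2) = 448 / 28.01 = 15.99 mol
n(O2) = PV/RT = (1240 × 2000) / (62.36 × 1020) = 38.99 mol
For 15.99 mol N2, stoichiometry requires (1/1) × 15.99 = 15.99 mol O2; 38.99 mol is available, so N2 is limiting.
n(NO) = (2/1) × 15.99 = 31.98 mol
V(NO) = nRT/P = 31.98 × 62.36 × 230 / 2800 = 163.8 L

164 L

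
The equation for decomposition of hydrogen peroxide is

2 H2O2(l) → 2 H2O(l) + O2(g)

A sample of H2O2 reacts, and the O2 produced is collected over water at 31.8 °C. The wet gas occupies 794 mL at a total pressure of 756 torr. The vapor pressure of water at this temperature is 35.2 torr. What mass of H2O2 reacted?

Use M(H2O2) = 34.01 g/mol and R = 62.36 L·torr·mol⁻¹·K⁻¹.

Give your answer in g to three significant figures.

2.05 g

P(O2) = 756 − 35.2 = 720.8 torr
n(O2) = PV/RT = (720.8 × 0.7940) / (62.36 × 304.95) = 0.03010 mol
n(H2O2) = (2/1) × 0.03010 = 0.06020 mol
m(H2O2) = 0.06020 × 34.01 = 2.047 g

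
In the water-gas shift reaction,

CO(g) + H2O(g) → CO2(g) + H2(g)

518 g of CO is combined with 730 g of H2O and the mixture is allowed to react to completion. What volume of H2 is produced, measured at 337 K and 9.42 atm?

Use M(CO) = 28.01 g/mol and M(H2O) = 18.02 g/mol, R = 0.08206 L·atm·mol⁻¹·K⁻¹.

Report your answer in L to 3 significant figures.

n(CO) = 518 / 28.01 = 18.49 mol
n(H2O) = 730 / 18.02 = 40.51 mol
For 18.49 mol CO, stoichiometry requires (1/1) × 18.49 = 18.49 mol H2O; 40.51 mol is available, so CO is limiting.
n(H2) = (1/1) × 18.49 = 18.49 mol
V(H2) = nRT/P = 18.49 × 0.08206 × 337 / 9.42 = 54.28 L

54.3 L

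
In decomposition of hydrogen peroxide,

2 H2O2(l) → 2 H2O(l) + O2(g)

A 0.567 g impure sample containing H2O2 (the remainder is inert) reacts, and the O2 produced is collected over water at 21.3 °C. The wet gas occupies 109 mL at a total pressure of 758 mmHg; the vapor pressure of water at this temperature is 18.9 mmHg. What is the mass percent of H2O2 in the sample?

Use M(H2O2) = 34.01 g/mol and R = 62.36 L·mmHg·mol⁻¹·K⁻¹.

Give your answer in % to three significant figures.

P(O2) = 758 − 18.9 = 739.1 mmHg
n(O2) = PV/RT = (739.1 × 0.1090) / (62.36 × 294.45) = 0.004387 mol
n(H2O2) = (2/1) × 0.004387 = 0.008774 mol
m(H2O2) = 0.008774 × 34.01 = 0.2984 g
%H2O2 = 0.2984 / 0.567 × 100 = 52.63%

52.6 %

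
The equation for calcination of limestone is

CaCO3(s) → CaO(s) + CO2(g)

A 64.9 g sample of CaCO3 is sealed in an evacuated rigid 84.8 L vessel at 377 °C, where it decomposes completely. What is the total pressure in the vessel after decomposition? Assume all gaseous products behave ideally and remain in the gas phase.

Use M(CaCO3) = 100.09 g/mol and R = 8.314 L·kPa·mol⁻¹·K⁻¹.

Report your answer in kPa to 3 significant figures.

41.3 kPa

n(CaCO3) = 64.9 / 100.09 = 0.6484 mol
n(gas produced) = (1/1) × 0.6484 = 0.6484 mol
P = nRT/V = 0.6484 × 8.314 × 650.15 / 84.8 = 41.33 kPa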